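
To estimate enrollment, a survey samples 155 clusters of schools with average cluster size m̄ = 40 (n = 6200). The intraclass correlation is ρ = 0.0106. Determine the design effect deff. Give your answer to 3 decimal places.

deff = 1 + (40 − 1)·0.0106 = 1 + 0.4134 = 1.4134.

1.413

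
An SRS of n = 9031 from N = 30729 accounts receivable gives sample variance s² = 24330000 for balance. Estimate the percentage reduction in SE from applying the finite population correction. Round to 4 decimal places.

f = n/N = 9031/30729 = 0.29389176.
SE_no-fpc = √(s²/n) = 51.904275; SE_fpc = √((1−f)s²/n) = 43.615291.
Ratio = √(1−f) = 0.84030247. Reduction = 100·(1 − 0.84030247) = 15.9698%.

15.9698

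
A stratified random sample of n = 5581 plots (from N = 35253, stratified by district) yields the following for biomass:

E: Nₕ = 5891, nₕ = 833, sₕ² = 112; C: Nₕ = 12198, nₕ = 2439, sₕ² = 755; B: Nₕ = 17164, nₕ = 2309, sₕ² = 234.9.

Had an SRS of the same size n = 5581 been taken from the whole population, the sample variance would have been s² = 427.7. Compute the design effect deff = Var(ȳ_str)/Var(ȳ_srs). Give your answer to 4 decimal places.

Var(ȳ_str) = Σ Wₕ²(1−fₕ)sₕ²/nₕ with Wₕ = Nₕ/35253:
  E: (5891/35253)²·(1−833/5891)·112/833 = 0.0032236561
  C: (12198/35253)²·(1−2439/12198)·755/2439 = 0.029650836
  B: (17164/35253)²·(1−2309/17164)·234.9/2309 = 0.020871712
  → Var(ȳ_str) = 0.053746204.
Var(ȳ_srs) = (1 − 5581/35253)·427.7/5581 = 0.064502711.
deff = 0.053746204 / 0.064502711 = 0.8332.

0.8332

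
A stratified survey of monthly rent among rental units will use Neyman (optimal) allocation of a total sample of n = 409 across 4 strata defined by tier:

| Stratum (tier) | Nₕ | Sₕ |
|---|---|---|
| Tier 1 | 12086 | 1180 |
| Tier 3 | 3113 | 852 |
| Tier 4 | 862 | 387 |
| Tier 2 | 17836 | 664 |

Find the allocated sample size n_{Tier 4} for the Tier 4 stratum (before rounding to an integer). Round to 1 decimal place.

Neyman allocation: nₕ = n·NₕSₕ / Σⱼ NⱼSⱼ.
Σ NⱼSⱼ = 12086·1180 + 3113·852 + 862·387 + 17836·664 = 2.9090454 × 10^7.
n_{Tier 4} = 409·862·387 / (2.9090454 × 10^7) = 4.7.

4.7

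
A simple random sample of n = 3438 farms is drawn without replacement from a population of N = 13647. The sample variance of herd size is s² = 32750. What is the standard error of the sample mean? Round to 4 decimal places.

Under SRS without replacement, Var(ȳ) = (1 − f)·s²/n with f = n/N = 3438/13647 = 0.25192350.
Var(ȳ) = (1 − 0.25192350)·32750/3438 = 0.74807650·9.5258871 = 7.1260923.
SE(ȳ) = √(7.1260923) = 2.6695.

2.6695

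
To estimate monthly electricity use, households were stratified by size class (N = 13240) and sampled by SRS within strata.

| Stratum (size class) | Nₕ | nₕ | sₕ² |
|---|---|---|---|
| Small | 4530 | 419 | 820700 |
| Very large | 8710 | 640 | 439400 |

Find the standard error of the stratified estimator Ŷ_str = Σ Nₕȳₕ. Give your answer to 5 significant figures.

291090

Var(Ŷ_str) = Σₕ Nₕ²(1 − fₕ)sₕ²/nₕ.
Small: 4530²·(1 − 419/4530)·820700/419 = 3.6476746 × 10^10.
Very large: 8710²·(1 − 640/8710)·439400/640 = 4.8258272 × 10^10.
Sum = 8.4735018 × 10^10.
SE = √(8.4735018 × 10^10) = 291090.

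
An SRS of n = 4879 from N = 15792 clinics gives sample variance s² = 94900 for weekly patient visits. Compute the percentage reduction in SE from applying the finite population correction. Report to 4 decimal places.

16.8708

f = n/N = 4879/15792 = 0.30895390.
SE_no-fpc = √(s²/n) = 4.4102956; SE_fpc = √((1−f)s²/n) = 3.6662427.
Ratio = √(1−f) = 0.83129183. Reduction = 100·(1 − 0.83129183) = 16.8708%.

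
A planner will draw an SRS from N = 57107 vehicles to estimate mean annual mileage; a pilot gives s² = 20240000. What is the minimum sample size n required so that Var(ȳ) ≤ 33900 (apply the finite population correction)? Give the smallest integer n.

Without fpc, n₀ = s²/D = 20240000/33900 = 597.0501.
With fpc, (1 − n/N)·s²/n ≤ D requires n ≥ n₀/(1 + n₀/N) = 597.0501/(1 + 597.0501/57107) = 590.8726.
Rounding up, n = 591.

591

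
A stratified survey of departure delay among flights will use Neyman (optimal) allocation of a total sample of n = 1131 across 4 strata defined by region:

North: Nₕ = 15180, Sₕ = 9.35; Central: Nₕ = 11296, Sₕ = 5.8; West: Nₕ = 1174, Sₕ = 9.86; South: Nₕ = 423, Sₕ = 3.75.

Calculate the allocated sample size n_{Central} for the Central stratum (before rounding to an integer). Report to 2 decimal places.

Neyman allocation: nₕ = n·NₕSₕ / Σⱼ NⱼSⱼ.
Σ NⱼSⱼ = 15180·9.35 + 11296·5.8 + 1174·9.86 + 423·3.75 = 220611.69.
n_{Central} = 1131·11296·5.8 / 220611.69 = 335.88.

335.88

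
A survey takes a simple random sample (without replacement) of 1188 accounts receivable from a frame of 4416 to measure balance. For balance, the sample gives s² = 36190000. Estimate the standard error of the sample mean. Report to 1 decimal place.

149.2

Under SRS without replacement, Var(ȳ) = (1 − f)·s²/n with f = n/N = 1188/4416 = 0.26902174.
Var(ȳ) = (1 − 0.26902174)·36190000/1188 = 0.73097826·30462.963 = 22267.764.
SE(ȳ) = √(22267.764) = 149.2.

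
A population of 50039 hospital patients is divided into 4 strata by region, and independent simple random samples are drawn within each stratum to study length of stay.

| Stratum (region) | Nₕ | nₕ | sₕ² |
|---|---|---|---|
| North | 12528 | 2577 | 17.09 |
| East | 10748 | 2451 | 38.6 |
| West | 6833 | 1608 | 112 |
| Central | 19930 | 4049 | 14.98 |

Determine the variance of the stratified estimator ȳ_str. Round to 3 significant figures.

0.00235

Var(ȳ_str) = Σₕ Wₕ²(1 − fₕ)sₕ²/nₕ with Wₕ = Nₕ/N, N = 50039.
North: Wₕ = 0.25036472; term = 0.25036472²·(1 − 0.20569923)·17.09/2577 = 3.3018616 × 10^-4.
East: Wₕ = 0.21479246; term = 0.21479246²·(1 − 0.22804243)·38.6/2451 = 5.6088716 × 10^-4.
West: Wₕ = 0.13655349; term = 0.13655349²·(1 − 0.23532855)·112/1608 = 9.9314452 × 10^-4.
Central: Wₕ = 0.39828933; term = 0.39828933²·(1 − 0.20316106)·14.98/4049 = 4.6766184 × 10^-4.
Sum = 0.0023518797.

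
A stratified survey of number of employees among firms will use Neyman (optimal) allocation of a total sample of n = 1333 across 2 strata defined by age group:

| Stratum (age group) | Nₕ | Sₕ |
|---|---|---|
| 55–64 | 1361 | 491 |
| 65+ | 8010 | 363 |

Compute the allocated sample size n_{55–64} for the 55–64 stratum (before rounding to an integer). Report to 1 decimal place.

249.1

Neyman allocation: nₕ = n·NₕSₕ / Σⱼ NⱼSⱼ.
Σ NⱼSⱼ = 1361·491 + 8010·363 = 3.575881 × 10^6.
n_{55–64} = 1333·1361·491 / (3.575881 × 10^6) = 249.1.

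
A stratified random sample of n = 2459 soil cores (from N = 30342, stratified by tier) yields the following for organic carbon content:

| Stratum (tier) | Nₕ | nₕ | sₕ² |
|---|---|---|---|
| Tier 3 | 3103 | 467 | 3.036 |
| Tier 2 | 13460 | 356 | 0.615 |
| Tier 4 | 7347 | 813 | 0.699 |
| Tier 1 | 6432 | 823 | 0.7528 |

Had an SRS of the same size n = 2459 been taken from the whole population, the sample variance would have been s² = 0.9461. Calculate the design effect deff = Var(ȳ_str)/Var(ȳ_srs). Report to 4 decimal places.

1.3276

Var(ȳ_str) = Σ Wₕ²(1−fₕ)sₕ²/nₕ with Wₕ = Nₕ/30342:
  Tier 3: (3103/30342)²·(1−467/3103)·3.036/467 = 5.7759531 × 10^-5
  Tier 2: (13460/30342)²·(1−356/13460)·0.615/356 = 3.3096773 × 10^-4
  Tier 4: (7347/30342)²·(1−813/7347)·0.699/813 = 4.4831926 × 10^-5
  Tier 1: (6432/30342)²·(1−823/6432)·0.7528/823 = 3.5844526 × 10^-5
  → Var(ȳ_str) = 4.6940371 × 10^-4.
Var(ȳ_srs) = (1 − 2459/30342)·0.9461/2459 = 3.535687 × 10^-4.
deff = (4.6940371 × 10^-4) / (3.535687 × 10^-4) = 1.3276.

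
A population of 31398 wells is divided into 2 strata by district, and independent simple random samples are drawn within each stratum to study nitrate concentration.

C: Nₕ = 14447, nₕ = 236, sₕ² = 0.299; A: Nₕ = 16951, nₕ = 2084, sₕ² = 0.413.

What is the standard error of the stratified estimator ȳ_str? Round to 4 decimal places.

Var(ȳ_str) = Σₕ Wₕ²(1 − fₕ)sₕ²/nₕ with Wₕ = Nₕ/N, N = 31398.
C: Wₕ = 0.46012485; term = 0.46012485²·(1 − 0.01633557)·0.299/236 = 2.6385026 × 10^-4.
A: Wₕ = 0.53987515; term = 0.53987515²·(1 − 0.12294260)·0.413/2084 = 5.0660215 × 10^-5.
Sum = 3.1451048 × 10^-4.
SE = √(3.1451048 × 10^-4) = 0.0177.

0.0177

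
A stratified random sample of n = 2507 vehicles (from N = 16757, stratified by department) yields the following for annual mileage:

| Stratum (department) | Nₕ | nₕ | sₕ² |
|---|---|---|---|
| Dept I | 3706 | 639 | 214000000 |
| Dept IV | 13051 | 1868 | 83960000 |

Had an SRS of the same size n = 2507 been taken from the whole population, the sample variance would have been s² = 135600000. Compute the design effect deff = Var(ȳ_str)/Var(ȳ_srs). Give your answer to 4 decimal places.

Var(ȳ_str) = Σ Wₕ²(1−fₕ)sₕ²/nₕ with Wₕ = Nₕ/16757:
  Dept I: (3706/16757)²·(1−639/3706)·214000000/639 = 13556.25
  Dept IV: (13051/16757)²·(1−1868/13051)·83960000/1868 = 23361.737
  → Var(ȳ_str) = 36917.987.
Var(ȳ_srs) = (1 − 2507/16757)·135600000/2507 = 45996.411.
deff = 36917.987 / 45996.411 = 0.8026.

0.8026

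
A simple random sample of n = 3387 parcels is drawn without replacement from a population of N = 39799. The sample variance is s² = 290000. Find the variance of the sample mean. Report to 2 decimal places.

Under SRS without replacement, Var(ȳ) = (1 − f)·s²/n with f = n/N = 3387/39799 = 0.08510264.
Var(ȳ) = (1 − 0.08510264)·290000/3387 = 0.91489736·85.621494 = 78.334879.

78.33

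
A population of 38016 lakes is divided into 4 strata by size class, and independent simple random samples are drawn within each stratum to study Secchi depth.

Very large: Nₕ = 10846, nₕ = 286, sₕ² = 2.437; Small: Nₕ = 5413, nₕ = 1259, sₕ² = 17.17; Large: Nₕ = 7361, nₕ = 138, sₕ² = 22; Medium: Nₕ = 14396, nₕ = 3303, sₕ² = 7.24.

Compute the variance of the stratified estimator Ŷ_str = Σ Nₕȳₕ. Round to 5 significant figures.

Var(Ŷ_str) = Σₕ Nₕ²(1 − fₕ)sₕ²/nₕ.
Very large: 10846²·(1 − 286/10846)·2.437/286 = 975939.77.
Small: 5413²·(1 − 1259/5413)·17.17/1259 = 306654.32.
Large: 7361²·(1 − 138/7361)·22/138 = 8.4761382 × 10^6.
Medium: 14396²·(1 − 3303/14396)·7.24/3303 = 350042.55.
Sum = 1.0108775 × 10^7.

1.0109 × 10^7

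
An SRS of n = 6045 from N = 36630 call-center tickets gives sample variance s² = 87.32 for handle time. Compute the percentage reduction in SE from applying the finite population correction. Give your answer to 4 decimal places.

f = n/N = 6045/36630 = 0.16502867.
SE_no-fpc = √(s²/n) = 0.12018734; SE_fpc = √((1−f)s²/n) = 0.1098233.
Ratio = √(1−f) = 0.91376766. Reduction = 100·(1 − 0.91376766) = 8.6232%.

8.6232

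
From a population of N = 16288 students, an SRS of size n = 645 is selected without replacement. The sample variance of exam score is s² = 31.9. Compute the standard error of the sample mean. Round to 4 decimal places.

Under SRS without replacement, Var(ȳ) = (1 − f)·s²/n with f = n/N = 645/16288 = 0.03959971.
Var(ȳ) = (1 − 0.03959971)·31.9/645 = 0.96040029·0.049457364 = 0.047498867.
SE(ȳ) = √(0.047498867) = 0.2179.

0.2179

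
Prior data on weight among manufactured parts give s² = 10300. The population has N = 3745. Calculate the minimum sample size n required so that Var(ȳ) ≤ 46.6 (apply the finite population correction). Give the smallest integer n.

209

Without fpc, n₀ = s²/D = 10300/46.6 = 221.0300.
With fpc, (1 − n/N)·s²/n ≤ D requires n ≥ n₀/(1 + n₀/N) = 221.0300/(1 + 221.0300/3745) = 208.7118.
Rounding up, n = 209.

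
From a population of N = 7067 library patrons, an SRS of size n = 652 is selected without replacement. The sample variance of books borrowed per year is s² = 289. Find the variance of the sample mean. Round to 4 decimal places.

Under SRS without replacement, Var(ȳ) = (1 − f)·s²/n with f = n/N = 652/7067 = 0.09225980.
Var(ȳ) = (1 − 0.09225980)·289/652 = 0.90774020·0.44325153 = 0.40235724.

0.4024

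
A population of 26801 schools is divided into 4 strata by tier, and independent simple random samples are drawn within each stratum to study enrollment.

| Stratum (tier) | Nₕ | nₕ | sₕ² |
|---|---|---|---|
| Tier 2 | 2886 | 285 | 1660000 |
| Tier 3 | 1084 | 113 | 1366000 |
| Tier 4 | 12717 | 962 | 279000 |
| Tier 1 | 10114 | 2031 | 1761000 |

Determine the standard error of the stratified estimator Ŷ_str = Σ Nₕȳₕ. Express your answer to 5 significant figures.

413140

Var(Ŷ_str) = Σₕ Nₕ²(1 − fₕ)sₕ²/nₕ.
Tier 2: 2886²·(1 − 285/2886)·1660000/285 = 4.3721989 × 10^10.
Tier 3: 1084²·(1 − 113/1084)·1366000/113 = 1.2723915 × 10^10.
Tier 4: 12717²·(1 − 962/12717)·279000/962 = 4.3354725 × 10^10.
Tier 1: 10114²·(1 − 2031/10114)·1761000/2031 = 7.0883469 × 10^10.
Sum = 1.706841 × 10^11.
SE = √(1.706841 × 10^11) = 413140.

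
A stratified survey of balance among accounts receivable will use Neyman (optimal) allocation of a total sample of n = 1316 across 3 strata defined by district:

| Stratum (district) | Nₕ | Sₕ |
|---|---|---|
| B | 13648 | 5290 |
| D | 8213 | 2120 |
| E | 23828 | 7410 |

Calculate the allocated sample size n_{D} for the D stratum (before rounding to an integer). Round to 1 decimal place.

86.1

Neyman allocation: nₕ = n·NₕSₕ / Σⱼ NⱼSⱼ.
Σ NⱼSⱼ = 13648·5290 + 8213·2120 + 23828·7410 = 2.6617496 × 10^8.
n_{D} = 1316·8213·2120 / (2.6617496 × 10^8) = 86.1.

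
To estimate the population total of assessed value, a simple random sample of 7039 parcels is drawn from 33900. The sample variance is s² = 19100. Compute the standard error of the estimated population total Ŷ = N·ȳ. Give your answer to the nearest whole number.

49708

Var(Ŷ) = N²·Var(ȳ) = N²·(1 − n/N)·s²/n.
f = 7039/33900 = 0.20764012; Var(ȳ) = 0.79235988·19100/7039 = 2.1500318.
Var(Ŷ) = 33900² · 2.1500318 = 2.470838 × 10^9.
SE(Ŷ) = √(2.470838 × 10^9) = 49708.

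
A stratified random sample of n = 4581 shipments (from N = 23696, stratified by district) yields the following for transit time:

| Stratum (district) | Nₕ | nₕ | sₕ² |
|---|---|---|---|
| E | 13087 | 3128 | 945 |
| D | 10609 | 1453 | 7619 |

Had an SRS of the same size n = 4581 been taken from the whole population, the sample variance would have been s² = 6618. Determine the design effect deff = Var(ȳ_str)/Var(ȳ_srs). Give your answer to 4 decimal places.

Var(ȳ_str) = Σ Wₕ²(1−fₕ)sₕ²/nₕ with Wₕ = Nₕ/23696:
  E: (13087/23696)²·(1−3128/13087)·945/3128 = 0.070124668
  D: (10609/23696)²·(1−1453/10609)·7619/1453 = 0.90711534
  → Var(ȳ_str) = 0.97724001.
Var(ȳ_srs) = (1 − 4581/23696)·6618/4581 = 1.1653751.
deff = 0.97724001 / 1.1653751 = 0.8386.

0.8386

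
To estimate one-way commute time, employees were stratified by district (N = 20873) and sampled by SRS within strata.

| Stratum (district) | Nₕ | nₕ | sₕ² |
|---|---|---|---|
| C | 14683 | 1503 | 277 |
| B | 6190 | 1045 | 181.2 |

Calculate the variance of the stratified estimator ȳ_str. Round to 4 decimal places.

Var(ȳ_str) = Σₕ Wₕ²(1 − fₕ)sₕ²/nₕ with Wₕ = Nₕ/N, N = 20873.
C: Wₕ = 0.70344464; term = 0.70344464²·(1 − 0.10236328)·277/1503 = 0.081861793.
B: Wₕ = 0.29655536; term = 0.29655536²·(1 − 0.16882068)·181.2/1045 = 0.012675006.
Sum = 0.094536799.

0.0945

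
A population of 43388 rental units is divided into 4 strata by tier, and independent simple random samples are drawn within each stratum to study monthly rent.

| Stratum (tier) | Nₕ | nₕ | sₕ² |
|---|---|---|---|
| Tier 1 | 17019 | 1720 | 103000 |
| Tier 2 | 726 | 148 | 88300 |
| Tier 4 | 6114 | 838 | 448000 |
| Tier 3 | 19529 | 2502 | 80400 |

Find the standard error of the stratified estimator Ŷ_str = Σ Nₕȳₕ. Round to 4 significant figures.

Var(Ŷ_str) = Σₕ Nₕ²(1 − fₕ)sₕ²/nₕ.
Tier 1: 17019²·(1 − 1720/17019)·103000/1720 = 1.5592145 × 10^10.
Tier 2: 726²·(1 − 148/726)·88300/148 = 2.5035914 × 10^8.
Tier 4: 6114²·(1 − 838/6114)·448000/838 = 1.724504 × 10^10.
Tier 3: 19529²·(1 − 2502/19529)·80400/2502 = 1.0685304 × 10^10.
Sum = 4.3772848 × 10^10.
SE = √(4.3772848 × 10^10) = 209200.

209200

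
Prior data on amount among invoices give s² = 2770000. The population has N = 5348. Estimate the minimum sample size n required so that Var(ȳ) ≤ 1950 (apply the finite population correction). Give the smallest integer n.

Without fpc, n₀ = s²/D = 2770000/1950 = 1420.5128.
With fpc, (1 − n/N)·s²/n ≤ D requires n ≥ n₀/(1 + n₀/N) = 1420.5128/(1 + 1420.5128/5348) = 1122.3887.
Rounding up, n = 1123.

1123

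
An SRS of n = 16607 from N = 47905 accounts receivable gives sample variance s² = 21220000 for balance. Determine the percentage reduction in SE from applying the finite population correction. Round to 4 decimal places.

19.1709

f = n/N = 16607/47905 = 0.34666528.
SE_no-fpc = √(s²/n) = 35.745971; SE_fpc = √((1−f)s²/n) = 28.893155.
Ratio = √(1−f) = 0.80829124. Reduction = 100·(1 − 0.80829124) = 19.1709%.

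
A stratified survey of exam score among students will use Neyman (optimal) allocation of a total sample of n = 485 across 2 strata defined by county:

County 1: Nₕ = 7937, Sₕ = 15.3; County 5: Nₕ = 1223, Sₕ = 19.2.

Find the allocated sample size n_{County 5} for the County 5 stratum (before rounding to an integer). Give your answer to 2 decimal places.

Neyman allocation: nₕ = n·NₕSₕ / Σⱼ NⱼSⱼ.
Σ NⱼSⱼ = 7937·15.3 + 1223·19.2 = 144917.7.
n_{County 5} = 485·1223·19.2 / 144917.7 = 78.59.

78.59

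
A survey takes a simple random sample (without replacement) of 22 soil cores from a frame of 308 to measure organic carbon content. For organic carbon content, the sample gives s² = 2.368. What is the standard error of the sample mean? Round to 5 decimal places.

Under SRS without replacement, Var(ȳ) = (1 − f)·s²/n with f = n/N = 22/308 = 0.07142857.
Var(ȳ) = (1 − 0.07142857)·2.368/22 = 0.92857143·0.10763636 = 0.099948052.
SE(ȳ) = √(0.099948052) = 0.31615.

0.31615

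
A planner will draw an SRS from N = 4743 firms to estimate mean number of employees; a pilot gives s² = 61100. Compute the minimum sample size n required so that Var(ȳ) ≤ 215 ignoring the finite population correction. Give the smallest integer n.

285

Without fpc, n₀ = s²/D = 61100/215 = 284.1860.
Rounding up, n = 285.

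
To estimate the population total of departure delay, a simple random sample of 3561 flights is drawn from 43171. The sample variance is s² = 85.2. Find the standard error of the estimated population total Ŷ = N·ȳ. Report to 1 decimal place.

6396.4

Var(Ŷ) = N²·Var(ȳ) = N²·(1 − n/N)·s²/n.
f = 3561/43171 = 0.08248593; Var(ȳ) = 0.91751407·85.2/3561 = 0.021952316.
Var(Ŷ) = 43171² · 0.021952316 = 4.0913305 × 10^7.
SE(Ŷ) = √(4.0913305 × 10^7) = 6396.4.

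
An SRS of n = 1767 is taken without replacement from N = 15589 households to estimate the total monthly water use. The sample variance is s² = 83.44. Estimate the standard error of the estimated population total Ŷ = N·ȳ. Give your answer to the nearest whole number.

3190

Var(Ŷ) = N²·Var(ȳ) = N²·(1 − n/N)·s²/n.
f = 1767/15589 = 0.11334916; Var(ȳ) = 0.88665084·83.44/1767 = 0.041868787.
Var(Ŷ) = 15589² · 0.041868787 = 1.0174824 × 10^7.
SE(Ŷ) = √(1.0174824 × 10^7) = 3190.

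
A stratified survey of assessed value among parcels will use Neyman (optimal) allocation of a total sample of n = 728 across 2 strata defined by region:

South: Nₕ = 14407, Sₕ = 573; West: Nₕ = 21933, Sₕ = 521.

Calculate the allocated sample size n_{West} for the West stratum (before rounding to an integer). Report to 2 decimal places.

Neyman allocation: nₕ = n·NₕSₕ / Σⱼ NⱼSⱼ.
Σ NⱼSⱼ = 14407·573 + 21933·521 = 1.9682304 × 10^7.
n_{West} = 728·21933·521 / (1.9682304 × 10^7) = 422.66.

422.66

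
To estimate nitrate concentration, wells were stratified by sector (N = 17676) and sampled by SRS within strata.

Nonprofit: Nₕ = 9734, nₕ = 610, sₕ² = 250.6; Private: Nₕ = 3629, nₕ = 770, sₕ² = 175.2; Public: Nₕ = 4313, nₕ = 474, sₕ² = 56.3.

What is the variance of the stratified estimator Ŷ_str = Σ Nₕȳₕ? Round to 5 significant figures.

Var(Ŷ_str) = Σₕ Nₕ²(1 − fₕ)sₕ²/nₕ.
Nonprofit: 9734²·(1 − 610/9734)·250.6/610 = 3.6486134 × 10^7.
Private: 3629²·(1 − 770/3629)·175.2/770 = 2.3607201 × 10^6.
Public: 4313²·(1 − 474/4313)·56.3/474 = 1.9666525 × 10^6.
Sum = 4.0813507 × 10^7.

4.0814 × 10^7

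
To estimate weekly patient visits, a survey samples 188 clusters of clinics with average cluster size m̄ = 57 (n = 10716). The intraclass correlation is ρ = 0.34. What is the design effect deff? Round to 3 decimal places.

deff = 1 + (57 − 1)·0.34 = 1 + 19.04 = 20.04.

20.040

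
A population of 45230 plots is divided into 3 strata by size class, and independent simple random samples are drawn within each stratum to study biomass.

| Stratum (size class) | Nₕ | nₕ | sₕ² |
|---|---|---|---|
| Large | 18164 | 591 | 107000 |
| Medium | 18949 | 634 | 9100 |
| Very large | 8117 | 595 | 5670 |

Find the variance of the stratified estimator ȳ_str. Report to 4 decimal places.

30.9682

Var(ȳ_str) = Σₕ Wₕ²(1 − fₕ)sₕ²/nₕ with Wₕ = Nₕ/N, N = 45230.
Large: Wₕ = 0.40159186; term = 0.40159186²·(1 − 0.03253689)·107000/591 = 28.248834.
Medium: Wₕ = 0.41894760; term = 0.41894760²·(1 − 0.03345823)·9100/634 = 2.4349619.
Very large: Wₕ = 0.17946054; term = 0.17946054²·(1 − 0.07330294)·5670/595 = 0.28440799.
Sum = 30.968204.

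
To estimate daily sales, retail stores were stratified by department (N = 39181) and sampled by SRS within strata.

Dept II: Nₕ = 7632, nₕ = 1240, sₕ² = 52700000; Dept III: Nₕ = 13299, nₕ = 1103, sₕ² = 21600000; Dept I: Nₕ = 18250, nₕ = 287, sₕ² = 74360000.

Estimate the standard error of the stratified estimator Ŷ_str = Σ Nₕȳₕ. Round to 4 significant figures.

9.497 × 10^6

Var(Ŷ_str) = Σₕ Nₕ²(1 − fₕ)sₕ²/nₕ.
Dept II: 7632²·(1 − 1240/7632)·52700000/1240 = 2.0733091 × 10^12.
Dept III: 13299²·(1 − 1103/13299)·21600000/1103 = 3.1762497 × 10^12.
Dept I: 18250²·(1 − 287/18250)·74360000/287 = 8.4937451 × 10^13.
Sum = 9.018701 × 10^13.
SE = √(9.018701 × 10^13) = 9.497 × 10^6.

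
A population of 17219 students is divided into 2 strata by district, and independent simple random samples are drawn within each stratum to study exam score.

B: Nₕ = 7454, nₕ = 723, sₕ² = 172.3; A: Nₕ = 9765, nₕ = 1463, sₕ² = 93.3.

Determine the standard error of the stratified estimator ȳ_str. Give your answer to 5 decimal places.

0.24034

Var(ȳ_str) = Σₕ Wₕ²(1 − fₕ)sₕ²/nₕ with Wₕ = Nₕ/N, N = 17219.
B: Wₕ = 0.43289390; term = 0.43289390²·(1 − 0.09699490)·172.3/723 = 0.040327389.
A: Wₕ = 0.56710610; term = 0.56710610²·(1 − 0.14982079)·93.3/1463 = 0.017437188.
Sum = 0.057764577.
SE = √(0.057764577) = 0.24034.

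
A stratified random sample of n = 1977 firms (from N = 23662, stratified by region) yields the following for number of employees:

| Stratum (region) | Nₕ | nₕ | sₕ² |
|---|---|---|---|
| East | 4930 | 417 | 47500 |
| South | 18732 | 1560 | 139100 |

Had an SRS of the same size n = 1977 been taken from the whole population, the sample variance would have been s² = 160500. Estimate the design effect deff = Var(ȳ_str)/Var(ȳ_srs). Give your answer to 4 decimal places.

Var(ȳ_str) = Σ Wₕ²(1−fₕ)sₕ²/nₕ with Wₕ = Nₕ/23662:
  East: (4930/23662)²·(1−417/4930)·47500/417 = 4.5265457
  South: (18732/23662)²·(1−1560/18732)·139100/1560 = 51.227677
  → Var(ȳ_str) = 55.754223.
Var(ȳ_srs) = (1 − 1977/23662)·160500/1977 = 74.400584.
deff = 55.754223 / 74.400584 = 0.7494.

0.7494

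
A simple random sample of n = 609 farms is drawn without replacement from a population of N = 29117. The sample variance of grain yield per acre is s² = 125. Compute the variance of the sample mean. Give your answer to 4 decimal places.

0.2010

Under SRS without replacement, Var(ȳ) = (1 − f)·s²/n with f = n/N = 609/29117 = 0.02091562.
Var(ȳ) = (1 − 0.02091562)·125/609 = 0.97908438·0.20525452 = 0.20096149.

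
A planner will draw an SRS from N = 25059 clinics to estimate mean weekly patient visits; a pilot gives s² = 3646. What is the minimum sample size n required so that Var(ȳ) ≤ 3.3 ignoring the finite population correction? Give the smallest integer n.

1105

Without fpc, n₀ = s²/D = 3646/3.3 = 1104.8485.
Rounding up, n = 1105.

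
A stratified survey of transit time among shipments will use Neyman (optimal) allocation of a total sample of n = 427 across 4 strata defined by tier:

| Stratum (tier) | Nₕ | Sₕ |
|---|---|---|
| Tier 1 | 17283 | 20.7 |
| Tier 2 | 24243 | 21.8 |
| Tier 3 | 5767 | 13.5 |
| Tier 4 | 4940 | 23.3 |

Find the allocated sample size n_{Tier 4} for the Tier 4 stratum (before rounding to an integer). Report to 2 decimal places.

Neyman allocation: nₕ = n·NₕSₕ / Σⱼ NⱼSⱼ.
Σ NⱼSⱼ = 17283·20.7 + 24243·21.8 + 5767·13.5 + 4940·23.3 = 1.079212 × 10^6.
n_{Tier 4} = 427·4940·23.3 / (1.079212 × 10^6) = 45.54.

45.54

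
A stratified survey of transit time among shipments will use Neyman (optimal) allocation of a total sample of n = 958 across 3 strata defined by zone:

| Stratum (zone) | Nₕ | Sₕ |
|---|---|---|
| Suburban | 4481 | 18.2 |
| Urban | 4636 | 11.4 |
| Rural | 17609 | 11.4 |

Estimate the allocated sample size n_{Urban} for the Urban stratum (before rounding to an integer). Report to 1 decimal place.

Neyman allocation: nₕ = n·NₕSₕ / Σⱼ NⱼSⱼ.
Σ NⱼSⱼ = 4481·18.2 + 4636·11.4 + 17609·11.4 = 335147.2.
n_{Urban} = 958·4636·11.4 / 335147.2 = 151.1.

151.1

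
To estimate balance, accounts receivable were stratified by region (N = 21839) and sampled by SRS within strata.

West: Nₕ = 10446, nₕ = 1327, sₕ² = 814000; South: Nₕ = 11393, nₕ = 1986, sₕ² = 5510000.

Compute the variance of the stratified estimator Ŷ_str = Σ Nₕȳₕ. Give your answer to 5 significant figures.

Var(Ŷ_str) = Σₕ Nₕ²(1 − fₕ)sₕ²/nₕ.
West: 10446²·(1 − 1327/10446)·814000/1327 = 5.8431996 × 10^10.
South: 11393²·(1 − 1986/11393)·5510000/1986 = 2.9734565 × 10^11.
Sum = 3.5577765 × 10^11.

3.5578 × 10^11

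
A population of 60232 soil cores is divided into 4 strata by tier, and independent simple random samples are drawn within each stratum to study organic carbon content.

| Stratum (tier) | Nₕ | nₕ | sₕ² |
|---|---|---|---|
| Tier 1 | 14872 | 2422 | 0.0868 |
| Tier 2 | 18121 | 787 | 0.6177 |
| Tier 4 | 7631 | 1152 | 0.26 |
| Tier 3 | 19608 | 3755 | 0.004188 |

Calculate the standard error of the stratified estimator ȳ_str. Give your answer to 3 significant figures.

0.00854

Var(ȳ_str) = Σₕ Wₕ²(1 − fₕ)sₕ²/nₕ with Wₕ = Nₕ/N, N = 60232.
Tier 1: Wₕ = 0.24691194; term = 0.24691194²·(1 − 0.16285637)·0.0868/2422 = 1.8290676 × 10^-6.
Tier 2: Wₕ = 0.30085337; term = 0.30085337²·(1 − 0.04343027)·0.6177/787 = 6.7956226 × 10^-5.
Tier 4: Wₕ = 0.12669345; term = 0.12669345²·(1 − 0.15096318)·0.26/1152 = 3.0757833 × 10^-6.
Tier 3: Wₕ = 0.32554124; term = 0.32554124²·(1 − 0.19150347)·0.004188/3755 = 9.5562372 × 10^-8.
Sum = 7.2956639 × 10^-5.
SE = √(7.2956639 × 10^-5) = 0.00854.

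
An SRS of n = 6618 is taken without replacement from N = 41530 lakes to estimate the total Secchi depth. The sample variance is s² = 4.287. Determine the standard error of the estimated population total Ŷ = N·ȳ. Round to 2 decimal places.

Var(Ŷ) = N²·Var(ȳ) = N²·(1 − n/N)·s²/n.
f = 6618/41530 = 0.15935468; Var(ȳ) = 0.84064532·4.287/6618 = 5.445522 × 10^-4.
Var(Ŷ) = 41530² · (5.445522 × 10^-4) = 939211.45.
SE(Ŷ) = √(939211.45) = 969.13.

969.13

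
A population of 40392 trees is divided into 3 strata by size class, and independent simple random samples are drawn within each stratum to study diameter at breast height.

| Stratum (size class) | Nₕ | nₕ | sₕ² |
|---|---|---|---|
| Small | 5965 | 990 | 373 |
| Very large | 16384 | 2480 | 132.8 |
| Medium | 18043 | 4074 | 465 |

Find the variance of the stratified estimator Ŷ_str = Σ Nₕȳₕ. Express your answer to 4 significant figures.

Var(Ŷ_str) = Σₕ Nₕ²(1 − fₕ)sₕ²/nₕ.
Small: 5965²·(1 − 990/5965)·373/990 = 1.118091 × 10^7.
Very large: 16384²·(1 − 2480/16384)·132.8/2480 = 1.2198491 × 10^7.
Medium: 18043²·(1 − 4074/18043)·465/4074 = 2.8767757 × 10^7.
Sum = 5.2147158 × 10^7.

5.215 × 10^7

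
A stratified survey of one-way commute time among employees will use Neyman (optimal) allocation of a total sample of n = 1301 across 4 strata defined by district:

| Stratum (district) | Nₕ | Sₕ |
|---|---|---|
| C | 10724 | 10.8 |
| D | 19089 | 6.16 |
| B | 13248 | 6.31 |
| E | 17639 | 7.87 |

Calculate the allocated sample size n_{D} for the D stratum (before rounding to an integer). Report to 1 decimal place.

335.6

Neyman allocation: nₕ = n·NₕSₕ / Σⱼ NⱼSⱼ.
Σ NⱼSⱼ = 10724·10.8 + 19089·6.16 + 13248·6.31 + 17639·7.87 = 455821.25.
n_{D} = 1301·19089·6.16 / 455821.25 = 335.6.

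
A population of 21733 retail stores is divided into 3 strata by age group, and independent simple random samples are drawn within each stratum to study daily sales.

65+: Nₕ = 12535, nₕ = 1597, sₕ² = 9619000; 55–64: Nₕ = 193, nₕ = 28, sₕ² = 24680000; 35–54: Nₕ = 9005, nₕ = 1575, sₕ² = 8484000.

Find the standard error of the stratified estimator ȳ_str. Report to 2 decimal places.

50.70

Var(ȳ_str) = Σₕ Wₕ²(1 − fₕ)sₕ²/nₕ with Wₕ = Nₕ/N, N = 21733.
65+: Wₕ = 0.57677265; term = 0.57677265²·(1 − 0.12740327)·9619000/1597 = 1748.4286.
55–64: Wₕ = 0.00888050; term = 0.00888050²·(1 − 0.14507772)·24680000/28 = 59.427713.
35–54: Wₕ = 0.41434685; term = 0.41434685²·(1 − 0.17490283)·8484000/1575 = 763.05048.
Sum = 2570.9068.
SE = √(2570.9068) = 50.70.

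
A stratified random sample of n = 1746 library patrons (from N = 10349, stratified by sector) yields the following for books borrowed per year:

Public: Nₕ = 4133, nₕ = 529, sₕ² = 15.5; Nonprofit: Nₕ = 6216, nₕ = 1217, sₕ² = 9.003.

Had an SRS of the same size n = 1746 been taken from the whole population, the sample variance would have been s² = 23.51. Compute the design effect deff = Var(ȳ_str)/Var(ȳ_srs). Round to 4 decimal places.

Var(ȳ_str) = Σ Wₕ²(1−fₕ)sₕ²/nₕ with Wₕ = Nₕ/10349:
  Public: (4133/10349)²·(1−529/4133)·15.5/529 = 0.0040750171
  Nonprofit: (6216/10349)²·(1−1217/6216)·9.003/1217 = 0.0021463179
  → Var(ȳ_str) = 0.006221335.
Var(ȳ_srs) = (1 − 1746/10349)·23.51/1746 = 0.011193346.
deff = 0.006221335 / 0.011193346 = 0.5558.

0.5558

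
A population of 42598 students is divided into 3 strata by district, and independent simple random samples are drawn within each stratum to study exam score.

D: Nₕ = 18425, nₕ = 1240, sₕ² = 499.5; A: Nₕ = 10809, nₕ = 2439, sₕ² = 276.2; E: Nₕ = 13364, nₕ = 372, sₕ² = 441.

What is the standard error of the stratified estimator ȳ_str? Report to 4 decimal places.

Var(ȳ_str) = Σₕ Wₕ²(1 − fₕ)sₕ²/nₕ with Wₕ = Nₕ/N, N = 42598.
D: Wₕ = 0.43253204; term = 0.43253204²·(1 − 0.06729986)·499.5/1240 = 0.070289819.
A: Wₕ = 0.25374431; term = 0.25374431²·(1 − 0.22564530)·276.2/2439 = 0.0056460462.
E: Wₕ = 0.31372365; term = 0.31372365²·(1 − 0.02783598)·441/372 = 0.11343046.
Sum = 0.18936633.
SE = √(0.18936633) = 0.4352.

0.4352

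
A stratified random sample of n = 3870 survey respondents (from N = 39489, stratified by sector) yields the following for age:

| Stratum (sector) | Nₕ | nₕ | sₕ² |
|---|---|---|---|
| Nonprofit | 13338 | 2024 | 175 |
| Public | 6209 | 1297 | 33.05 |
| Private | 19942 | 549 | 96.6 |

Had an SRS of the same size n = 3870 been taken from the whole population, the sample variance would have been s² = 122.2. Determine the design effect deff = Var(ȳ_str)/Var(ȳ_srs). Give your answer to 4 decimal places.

1.8434

Var(ȳ_str) = Σ Wₕ²(1−fₕ)sₕ²/nₕ with Wₕ = Nₕ/39489:
  Nonprofit: (13338/39489)²·(1−2024/13338)·175/2024 = 0.0083672386
  Public: (6209/39489)²·(1−1297/6209)·33.05/1297 = 4.9837843 × 10^-4
  Private: (19942/39489)²·(1−549/19942)·96.6/549 = 0.043638139
  → Var(ȳ_str) = 0.052503756.
Var(ȳ_srs) = (1 − 3870/39489)·122.2/3870 = 0.028481695.
deff = 0.052503756 / 0.028481695 = 1.8434.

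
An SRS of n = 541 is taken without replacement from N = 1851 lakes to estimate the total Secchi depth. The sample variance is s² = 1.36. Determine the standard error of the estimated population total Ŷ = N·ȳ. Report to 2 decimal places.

78.07

Var(Ŷ) = N²·Var(ȳ) = N²·(1 − n/N)·s²/n.
f = 541/1851 = 0.29227445; Var(ȳ) = 0.70772555·1.36/541 = 0.0017791252.
Var(Ŷ) = 1851² · 0.0017791252 = 6095.6405.
SE(Ŷ) = √(6095.6405) = 78.07.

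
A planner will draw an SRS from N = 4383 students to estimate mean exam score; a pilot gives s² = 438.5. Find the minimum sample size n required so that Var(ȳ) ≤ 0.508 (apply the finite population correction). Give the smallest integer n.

Without fpc, n₀ = s²/D = 438.5/0.508 = 863.1890.
With fpc, (1 − n/N)·s²/n ≤ D requires n ≥ n₀/(1 + n₀/N) = 863.1890/(1 + 863.1890/4383) = 721.1630.
Rounding up, n = 722.

722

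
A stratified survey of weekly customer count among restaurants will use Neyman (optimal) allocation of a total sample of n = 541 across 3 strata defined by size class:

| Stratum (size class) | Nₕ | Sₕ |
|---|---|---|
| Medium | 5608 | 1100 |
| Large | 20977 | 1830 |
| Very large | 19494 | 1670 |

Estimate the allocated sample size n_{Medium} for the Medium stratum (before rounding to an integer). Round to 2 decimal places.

43.28

Neyman allocation: nₕ = n·NₕSₕ / Σⱼ NⱼSⱼ.
Σ NⱼSⱼ = 5608·1100 + 20977·1830 + 19494·1670 = 7.711169 × 10^7.
n_{Medium} = 541·5608·1100 / (7.711169 × 10^7) = 43.28.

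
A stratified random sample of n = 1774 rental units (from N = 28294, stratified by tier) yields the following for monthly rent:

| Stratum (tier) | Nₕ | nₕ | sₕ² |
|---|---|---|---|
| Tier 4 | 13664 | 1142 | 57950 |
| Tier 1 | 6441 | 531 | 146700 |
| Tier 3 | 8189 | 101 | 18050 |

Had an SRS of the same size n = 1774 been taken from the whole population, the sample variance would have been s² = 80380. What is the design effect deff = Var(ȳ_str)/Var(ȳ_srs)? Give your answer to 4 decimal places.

Var(ȳ_str) = Σ Wₕ²(1−fₕ)sₕ²/nₕ with Wₕ = Nₕ/28294:
  Tier 4: (13664/28294)²·(1−1142/13664)·57950/1142 = 10.845515
  Tier 1: (6441/28294)²·(1−531/6441)·146700/531 = 13.136742
  Tier 3: (8189/28294)²·(1−101/8189)·18050/101 = 14.785607
  → Var(ȳ_str) = 38.767864.
Var(ȳ_srs) = (1 − 1774/28294)·80380/1774 = 42.469149.
deff = 38.767864 / 42.469149 = 0.9128.

0.9128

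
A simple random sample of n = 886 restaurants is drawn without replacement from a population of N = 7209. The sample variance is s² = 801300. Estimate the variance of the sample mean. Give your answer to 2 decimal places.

793.25

Under SRS without replacement, Var(ȳ) = (1 − f)·s²/n with f = n/N = 886/7209 = 0.12290193.
Var(ȳ) = (1 − 0.12290193)·801300/886 = 0.87709807·904.40181 = 793.24908.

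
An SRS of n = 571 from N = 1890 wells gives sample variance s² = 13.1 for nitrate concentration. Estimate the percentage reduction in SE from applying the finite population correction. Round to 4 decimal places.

16.4606

f = n/N = 571/1890 = 0.30211640.
SE_no-fpc = √(s²/n) = 0.15146685; SE_fpc = √((1−f)s²/n) = 0.12653454.
Ratio = √(1−f) = 0.83539428. Reduction = 100·(1 − 0.83539428) = 16.4606%.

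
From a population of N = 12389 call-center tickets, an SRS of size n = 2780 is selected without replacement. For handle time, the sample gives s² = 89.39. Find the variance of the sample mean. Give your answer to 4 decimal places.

0.0249

Under SRS without replacement, Var(ȳ) = (1 − f)·s²/n with f = n/N = 2780/12389 = 0.22439261.
Var(ȳ) = (1 − 0.22439261)·89.39/2780 = 0.77560739·0.032154676 = 0.024939405.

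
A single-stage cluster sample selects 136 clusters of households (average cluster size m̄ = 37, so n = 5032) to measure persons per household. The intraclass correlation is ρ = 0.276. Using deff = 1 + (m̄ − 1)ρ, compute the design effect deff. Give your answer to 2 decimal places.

deff = 1 + (37 − 1)·0.276 = 1 + 9.936 = 10.936.

10.94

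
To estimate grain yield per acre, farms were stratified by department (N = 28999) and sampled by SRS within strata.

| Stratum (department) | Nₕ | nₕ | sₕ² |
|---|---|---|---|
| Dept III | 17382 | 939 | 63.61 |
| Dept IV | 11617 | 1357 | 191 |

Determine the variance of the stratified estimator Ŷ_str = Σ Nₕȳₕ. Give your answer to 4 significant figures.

3.614 × 10^7

Var(Ŷ_str) = Σₕ Nₕ²(1 − fₕ)sₕ²/nₕ.
Dept III: 17382²·(1 − 939/17382)·63.61/939 = 1.9361572 × 10^7.
Dept IV: 11617²·(1 − 1357/11617)·191/1357 = 1.6776249 × 10^7.
Sum = 3.6137821 × 10^7.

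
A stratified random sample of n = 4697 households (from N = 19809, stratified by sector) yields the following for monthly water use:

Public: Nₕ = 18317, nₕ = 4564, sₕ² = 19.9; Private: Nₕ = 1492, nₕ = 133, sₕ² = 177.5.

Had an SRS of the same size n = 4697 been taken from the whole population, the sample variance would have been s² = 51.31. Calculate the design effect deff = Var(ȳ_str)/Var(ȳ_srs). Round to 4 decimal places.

Var(ȳ_str) = Σ Wₕ²(1−fₕ)sₕ²/nₕ with Wₕ = Nₕ/19809:
  Public: (18317/19809)²·(1−4564/18317)·19.9/4564 = 0.0027992013
  Private: (1492/19809)²·(1−133/1492)·177.5/133 = 0.0068962007
  → Var(ȳ_str) = 0.009695402.
Var(ȳ_srs) = (1 − 4697/19809)·51.31/4697 = 0.0083337573.
deff = 0.009695402 / 0.0083337573 = 1.1634.

1.1634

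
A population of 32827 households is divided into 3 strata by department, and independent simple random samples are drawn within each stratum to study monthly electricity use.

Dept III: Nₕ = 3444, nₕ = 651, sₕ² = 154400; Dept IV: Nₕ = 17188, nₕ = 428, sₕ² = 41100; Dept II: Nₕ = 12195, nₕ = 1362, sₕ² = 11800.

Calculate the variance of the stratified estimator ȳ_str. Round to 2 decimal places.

28.85

Var(ȳ_str) = Σₕ Wₕ²(1 − fₕ)sₕ²/nₕ with Wₕ = Nₕ/N, N = 32827.
Dept III: Wₕ = 0.10491364; term = 0.10491364²·(1 − 0.18902439)·154400/651 = 2.1170835.
Dept IV: Wₕ = 0.52359338; term = 0.52359338²·(1 − 0.02490109)·41100/428 = 25.670541.
Dept II: Wₕ = 0.37149298; term = 0.37149298²·(1 − 0.11168512)·11800/1362 = 1.0621187.
Sum = 28.849743.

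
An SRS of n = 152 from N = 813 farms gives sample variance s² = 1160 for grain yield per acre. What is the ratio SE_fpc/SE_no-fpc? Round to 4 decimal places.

f = n/N = 152/813 = 0.18696187.
SE_no-fpc = √(s²/n) = 2.7625313; SE_fpc = √((1−f)s²/n) = 2.4909365.
Ratio = √(1−f) = 0.90168627.

0.9017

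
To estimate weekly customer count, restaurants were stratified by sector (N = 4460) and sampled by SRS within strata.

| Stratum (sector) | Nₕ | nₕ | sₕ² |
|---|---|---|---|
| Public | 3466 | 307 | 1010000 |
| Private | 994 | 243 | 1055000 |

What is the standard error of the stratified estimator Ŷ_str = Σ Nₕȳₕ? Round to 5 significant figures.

198150

Var(Ŷ_str) = Σₕ Nₕ²(1 − fₕ)sₕ²/nₕ.
Public: 3466²·(1 − 307/3466)·1010000/307 = 3.6021449 × 10^10.
Private: 994²·(1 − 243/994)·1055000/243 = 3.2409513 × 10^9.
Sum = 3.92624 × 10^10.
SE = √(3.92624 × 10^10) = 198150.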